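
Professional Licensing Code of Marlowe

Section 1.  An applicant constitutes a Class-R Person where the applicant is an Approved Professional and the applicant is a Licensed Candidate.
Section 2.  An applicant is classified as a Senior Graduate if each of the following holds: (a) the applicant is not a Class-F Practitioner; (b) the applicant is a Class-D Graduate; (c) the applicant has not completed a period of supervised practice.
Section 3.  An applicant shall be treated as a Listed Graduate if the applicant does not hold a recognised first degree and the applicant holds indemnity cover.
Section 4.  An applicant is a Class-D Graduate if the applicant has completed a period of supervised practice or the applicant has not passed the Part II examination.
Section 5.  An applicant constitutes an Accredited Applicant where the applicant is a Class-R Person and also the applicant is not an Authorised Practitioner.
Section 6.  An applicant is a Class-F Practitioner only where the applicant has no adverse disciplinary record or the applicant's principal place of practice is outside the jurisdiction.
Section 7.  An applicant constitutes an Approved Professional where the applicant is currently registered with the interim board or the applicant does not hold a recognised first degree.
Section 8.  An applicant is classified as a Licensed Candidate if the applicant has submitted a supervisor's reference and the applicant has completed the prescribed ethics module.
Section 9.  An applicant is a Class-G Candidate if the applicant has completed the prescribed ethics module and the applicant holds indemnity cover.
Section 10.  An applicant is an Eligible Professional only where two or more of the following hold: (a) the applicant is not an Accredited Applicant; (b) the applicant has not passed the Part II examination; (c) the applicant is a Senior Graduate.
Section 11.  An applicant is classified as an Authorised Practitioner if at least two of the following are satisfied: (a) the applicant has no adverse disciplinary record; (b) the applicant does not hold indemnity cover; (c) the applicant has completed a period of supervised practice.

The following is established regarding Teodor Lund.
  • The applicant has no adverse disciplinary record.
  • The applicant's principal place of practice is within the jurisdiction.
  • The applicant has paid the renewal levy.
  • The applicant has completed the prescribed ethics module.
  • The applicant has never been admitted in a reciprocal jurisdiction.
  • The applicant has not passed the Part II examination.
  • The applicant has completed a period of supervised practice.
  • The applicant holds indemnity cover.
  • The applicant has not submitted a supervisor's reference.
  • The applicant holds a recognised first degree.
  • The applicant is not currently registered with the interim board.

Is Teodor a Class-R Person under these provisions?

Under section 7: the applicant is currently registered with the interim board? no; or the applicant does not hold a recognised first degree? no. So the applicant is not an Approved Professional.
Under section 8: the applicant has submitted a supervisor's reference? no; and the applicant has completed the prescribed ethics module? yes. So the applicant is not a Licensed Candidate.
Under section 1: Approved Professional (section 7)? no; and Licensed Candidate (section 8)? no. So the applicant is not a Class-R Person.

No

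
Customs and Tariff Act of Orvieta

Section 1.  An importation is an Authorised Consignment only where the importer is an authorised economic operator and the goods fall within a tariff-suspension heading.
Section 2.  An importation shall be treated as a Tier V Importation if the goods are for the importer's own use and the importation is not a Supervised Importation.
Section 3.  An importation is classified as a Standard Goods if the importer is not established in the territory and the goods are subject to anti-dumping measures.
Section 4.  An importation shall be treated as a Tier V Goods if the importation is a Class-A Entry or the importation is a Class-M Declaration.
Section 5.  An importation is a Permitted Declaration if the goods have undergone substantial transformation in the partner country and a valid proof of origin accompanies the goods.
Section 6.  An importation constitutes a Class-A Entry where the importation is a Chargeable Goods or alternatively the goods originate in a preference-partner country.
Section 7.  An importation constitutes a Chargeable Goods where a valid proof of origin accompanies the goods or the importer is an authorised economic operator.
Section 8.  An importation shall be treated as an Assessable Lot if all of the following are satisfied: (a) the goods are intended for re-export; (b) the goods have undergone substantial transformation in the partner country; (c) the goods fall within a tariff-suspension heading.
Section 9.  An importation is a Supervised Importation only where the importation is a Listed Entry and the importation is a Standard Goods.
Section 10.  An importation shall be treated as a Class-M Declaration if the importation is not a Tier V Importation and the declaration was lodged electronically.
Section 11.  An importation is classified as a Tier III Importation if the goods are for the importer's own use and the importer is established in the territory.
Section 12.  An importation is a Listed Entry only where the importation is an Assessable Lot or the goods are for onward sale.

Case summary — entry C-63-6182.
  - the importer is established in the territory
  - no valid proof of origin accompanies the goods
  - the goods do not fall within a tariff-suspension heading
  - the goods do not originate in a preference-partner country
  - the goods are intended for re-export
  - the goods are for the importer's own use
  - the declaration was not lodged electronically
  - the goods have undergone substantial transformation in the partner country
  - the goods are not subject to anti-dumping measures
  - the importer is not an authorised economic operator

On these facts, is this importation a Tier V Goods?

No

section 7 — Chargeable Goods: [a valid proof of origin accompanies the goods? no] OR [the importer is an authorised economic operator? no] → not satisfied.
section 6 — Class-A Entry: [Chargeable Goods (section 7)? no] OR [the goods originate in a preference-partner country? no] → not satisfied.
section 8 — Assessable Lot: [the goods are intended for re-export? yes] AND [the goods have undergone substantial transformation in the partner country? yes] AND [the goods fall within a tariff-suspension heading? no] → not satisfied.
section 12 — Listed Entry: [Assessable Lot (section 8)? no] OR [the goods are for onward sale? no] → not satisfied.
section 3 — Standard Goods: [the importer is not established in the territory? no] AND [the goods are subject to anti-dumping measures? no] → not satisfied.
section 9 — Supervised Importation: [Listed Entry (section 12)? no] AND [Standard Goods (section 3)? no] → not satisfied.
section 2 — Tier V Importation: [the goods are for the importer's own use? yes] AND [not a Supervised Importation (section 9)? yes] → satisfied.
section 10 — Class-M Declaration: [not a Tier V Importation (section 2)? no] AND [the declaration was lodged electronically? no] → not satisfied.
section 4 — Tier V Goods: [Class-A Entry (section 6)? no] OR [Class-M Declaration (section 10)? no] → not satisfied.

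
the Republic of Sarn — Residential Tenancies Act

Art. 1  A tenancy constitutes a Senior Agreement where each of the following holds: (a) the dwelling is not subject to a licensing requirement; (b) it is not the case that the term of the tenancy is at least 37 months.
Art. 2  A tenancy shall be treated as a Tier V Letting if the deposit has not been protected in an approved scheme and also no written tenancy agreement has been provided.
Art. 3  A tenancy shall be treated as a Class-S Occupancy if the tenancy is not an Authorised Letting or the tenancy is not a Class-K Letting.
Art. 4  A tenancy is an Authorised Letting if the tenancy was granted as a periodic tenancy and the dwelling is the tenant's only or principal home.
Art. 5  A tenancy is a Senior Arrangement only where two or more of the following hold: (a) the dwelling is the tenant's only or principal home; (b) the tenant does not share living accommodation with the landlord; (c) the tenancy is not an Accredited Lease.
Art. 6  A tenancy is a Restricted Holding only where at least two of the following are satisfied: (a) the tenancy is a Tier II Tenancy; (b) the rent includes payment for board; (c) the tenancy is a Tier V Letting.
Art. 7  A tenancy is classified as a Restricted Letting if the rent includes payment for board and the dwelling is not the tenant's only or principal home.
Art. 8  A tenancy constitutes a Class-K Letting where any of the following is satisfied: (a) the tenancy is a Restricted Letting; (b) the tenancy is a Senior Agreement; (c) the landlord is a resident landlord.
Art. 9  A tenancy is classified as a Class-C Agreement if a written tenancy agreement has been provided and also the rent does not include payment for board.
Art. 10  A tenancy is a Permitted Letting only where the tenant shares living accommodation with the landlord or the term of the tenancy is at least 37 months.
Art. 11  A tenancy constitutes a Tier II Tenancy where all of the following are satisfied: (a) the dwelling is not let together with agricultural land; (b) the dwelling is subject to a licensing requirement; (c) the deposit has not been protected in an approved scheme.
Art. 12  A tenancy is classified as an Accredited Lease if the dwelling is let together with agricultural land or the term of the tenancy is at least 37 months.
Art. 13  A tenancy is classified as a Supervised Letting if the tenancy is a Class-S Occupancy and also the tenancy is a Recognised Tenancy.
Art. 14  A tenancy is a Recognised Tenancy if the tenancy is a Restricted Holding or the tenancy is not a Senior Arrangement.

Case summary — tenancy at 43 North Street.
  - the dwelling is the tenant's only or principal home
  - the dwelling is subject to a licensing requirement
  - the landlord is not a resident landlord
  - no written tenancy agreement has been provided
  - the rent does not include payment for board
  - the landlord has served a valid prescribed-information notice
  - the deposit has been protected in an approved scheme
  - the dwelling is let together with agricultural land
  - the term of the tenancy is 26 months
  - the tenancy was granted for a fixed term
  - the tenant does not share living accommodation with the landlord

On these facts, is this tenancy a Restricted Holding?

No

Under article 11: the dwelling is not let together with agricultural land? no; and the dwelling is subject to a licensing requirement? yes; and the deposit has not been protected in an approved scheme? no. So the tenancy is not a Tier II Tenancy.
Under article 2: the deposit has not been protected in an approved scheme? no; and no written tenancy agreement has been provided? yes. So the tenancy is not a Tier V Letting.
Under article 6: Tier II Tenancy (article 11)? no; the rent includes payment for board? no; Tier V Letting (article 2)? no — 0 of 3 hold (need ≥2) → not satisfied.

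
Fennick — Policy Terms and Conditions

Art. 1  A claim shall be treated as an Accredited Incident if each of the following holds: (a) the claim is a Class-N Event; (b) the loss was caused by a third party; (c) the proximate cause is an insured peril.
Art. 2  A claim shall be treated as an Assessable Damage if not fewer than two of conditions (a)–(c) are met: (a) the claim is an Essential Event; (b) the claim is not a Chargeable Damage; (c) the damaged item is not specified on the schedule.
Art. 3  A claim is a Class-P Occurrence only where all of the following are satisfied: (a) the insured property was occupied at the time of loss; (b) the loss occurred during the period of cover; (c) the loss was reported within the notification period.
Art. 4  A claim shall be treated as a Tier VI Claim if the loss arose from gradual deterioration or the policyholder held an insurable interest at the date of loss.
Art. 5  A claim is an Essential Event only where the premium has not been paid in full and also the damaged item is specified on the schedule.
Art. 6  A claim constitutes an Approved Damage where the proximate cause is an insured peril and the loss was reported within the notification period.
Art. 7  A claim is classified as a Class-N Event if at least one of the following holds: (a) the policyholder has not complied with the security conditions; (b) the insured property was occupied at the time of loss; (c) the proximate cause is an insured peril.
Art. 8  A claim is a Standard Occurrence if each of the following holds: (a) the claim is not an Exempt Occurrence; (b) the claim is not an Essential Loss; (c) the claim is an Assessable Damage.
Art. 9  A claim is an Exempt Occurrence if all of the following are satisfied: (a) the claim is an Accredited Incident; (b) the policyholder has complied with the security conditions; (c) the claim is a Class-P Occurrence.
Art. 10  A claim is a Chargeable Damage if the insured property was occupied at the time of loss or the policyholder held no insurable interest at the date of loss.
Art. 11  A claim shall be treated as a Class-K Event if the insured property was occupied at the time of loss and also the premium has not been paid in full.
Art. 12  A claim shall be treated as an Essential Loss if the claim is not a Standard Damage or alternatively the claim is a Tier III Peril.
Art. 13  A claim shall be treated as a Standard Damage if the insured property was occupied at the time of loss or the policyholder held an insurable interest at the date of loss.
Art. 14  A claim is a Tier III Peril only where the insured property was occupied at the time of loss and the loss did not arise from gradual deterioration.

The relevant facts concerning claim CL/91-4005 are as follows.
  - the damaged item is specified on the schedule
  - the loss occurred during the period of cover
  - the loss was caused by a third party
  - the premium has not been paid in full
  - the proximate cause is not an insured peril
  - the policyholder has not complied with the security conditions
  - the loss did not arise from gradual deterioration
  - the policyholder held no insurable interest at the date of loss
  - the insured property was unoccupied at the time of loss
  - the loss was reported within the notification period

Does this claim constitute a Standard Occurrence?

No

article 7 — Class-N Event: [the policyholder has not complied with the security conditions? yes] OR [the insured property was occupied at the time of loss? no] OR [the proximate cause is an insured peril? no] → satisfied.
article 1 — Accredited Incident: [Class-N Event (article 7)? yes] AND [the loss was caused by a third party? yes] AND [the proximate cause is an insured peril? no] → not satisfied.
article 3 — Class-P Occurrence: [the insured property was occupied at the time of loss? no] AND [the loss occurred during the period of cover? yes] AND [the loss was reported within the notification period? yes] → not satisfied.
article 9 — Exempt Occurrence: [Accredited Incident (article 1)? no] AND [the policyholder has complied with the security conditions? no] AND [Class-P Occurrence (article 3)? no] → not satisfied.
article 13 — Standard Damage: [the insured property was occupied at the time of loss? no] OR [the policyholder held an insurable interest at the date of loss? no] → not satisfied.
article 14 — Tier III Peril: [the insured property was occupied at the time of loss? no] AND [the loss did not arise from gradual deterioration? yes] → not satisfied.
article 12 — Essential Loss: [not a Standard Damage (article 13)? yes] OR [Tier III Peril (article 14)? no] → satisfied.
article 5 — Essential Event: [the premium has not been paid in full? yes] AND [the damaged item is specified on the schedule? yes] → satisfied.
article 10 — Chargeable Damage: [the insured property was occupied at the time of loss? no] OR [the policyholder held no insurable interest at the date of loss? yes] → satisfied.
article 2 — Assessable Damage: Essential Event (article 5)? yes; not a Chargeable Damage (article 10)? no; the damaged item is not specified on the schedule? no — 1 of 3 hold (need ≥2) → not satisfied.
article 8 — Standard Occurrence: [not an Exempt Occurrence (article 9)? yes] AND [not an Essential Loss (article 12)? no] AND [Assessable Damage (article 2)? no] → not satisfied.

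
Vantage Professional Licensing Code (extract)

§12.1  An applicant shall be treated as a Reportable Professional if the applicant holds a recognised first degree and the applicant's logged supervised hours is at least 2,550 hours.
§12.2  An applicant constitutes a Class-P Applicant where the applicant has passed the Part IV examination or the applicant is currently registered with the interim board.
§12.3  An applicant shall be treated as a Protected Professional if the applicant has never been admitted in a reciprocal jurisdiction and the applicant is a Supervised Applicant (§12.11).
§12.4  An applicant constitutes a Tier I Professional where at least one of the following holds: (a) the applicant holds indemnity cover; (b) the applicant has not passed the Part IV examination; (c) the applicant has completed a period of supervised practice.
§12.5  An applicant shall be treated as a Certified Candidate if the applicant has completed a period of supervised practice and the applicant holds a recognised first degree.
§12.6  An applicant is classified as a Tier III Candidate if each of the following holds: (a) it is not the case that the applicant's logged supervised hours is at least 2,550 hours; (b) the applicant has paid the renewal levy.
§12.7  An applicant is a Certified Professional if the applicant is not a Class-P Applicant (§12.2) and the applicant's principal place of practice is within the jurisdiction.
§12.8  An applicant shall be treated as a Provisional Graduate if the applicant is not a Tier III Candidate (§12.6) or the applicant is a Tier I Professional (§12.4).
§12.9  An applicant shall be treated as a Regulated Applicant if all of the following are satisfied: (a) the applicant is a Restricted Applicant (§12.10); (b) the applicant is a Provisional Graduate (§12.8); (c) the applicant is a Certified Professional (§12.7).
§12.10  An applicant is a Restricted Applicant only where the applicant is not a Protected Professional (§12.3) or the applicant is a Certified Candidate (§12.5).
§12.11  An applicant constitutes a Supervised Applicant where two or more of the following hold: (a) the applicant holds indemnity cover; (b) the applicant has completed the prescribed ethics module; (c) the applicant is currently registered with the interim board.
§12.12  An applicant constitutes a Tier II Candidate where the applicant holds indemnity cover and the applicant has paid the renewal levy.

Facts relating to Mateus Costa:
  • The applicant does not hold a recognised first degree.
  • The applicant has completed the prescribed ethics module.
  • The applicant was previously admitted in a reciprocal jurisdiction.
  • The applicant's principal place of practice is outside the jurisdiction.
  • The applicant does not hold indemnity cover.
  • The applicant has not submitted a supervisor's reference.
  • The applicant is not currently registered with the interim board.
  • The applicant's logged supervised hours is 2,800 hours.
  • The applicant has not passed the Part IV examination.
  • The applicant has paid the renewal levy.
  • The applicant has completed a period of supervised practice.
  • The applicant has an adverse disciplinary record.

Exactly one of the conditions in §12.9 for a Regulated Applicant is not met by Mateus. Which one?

Certified Professional

§12.11 — Supervised Applicant: the applicant holds indemnity cover? no; the applicant has completed the prescribed ethics module? yes; the applicant is currently registered with the interim board? no — 1 of 3 hold (need ≥2) → not satisfied.
§12.3 — Protected Professional: [the applicant has never been admitted in a reciprocal jurisdiction? no] AND [Supervised Applicant (§12.11)? no] → not satisfied.
§12.5 — Certified Candidate: [the applicant has completed a period of supervised practice? yes] AND [the applicant holds a recognised first degree? no] → not satisfied.
§12.10 — Restricted Applicant: [not a Protected Professional (§12.3)? yes] OR [Certified Candidate (§12.5)? no] → satisfied.
§12.6 — Tier III Candidate: [applicant's logged supervised hours: 2,800 hours ≥ 2,550 hours? yes, so negated condition no] AND [the applicant has paid the renewal levy? yes] → not satisfied.
§12.4 — Tier I Professional: [the applicant holds indemnity cover? no] OR [the applicant has not passed the Part IV examination? yes] OR [the applicant has completed a period of supervised practice? yes] → satisfied.
§12.8 — Provisional Graduate: [not a Tier III Candidate (§12.6)? yes] OR [Tier I Professional (§12.4)? yes] → satisfied.
§12.2 — Class-P Applicant: [the applicant has passed the Part IV examination? no] OR [the applicant is currently registered with the interim board? no] → not satisfied.
§12.7 — Certified Professional: [not a Class-P Applicant (§12.2)? yes] AND [the applicant's principal place of practice is within the jurisdiction? no] → not satisfied.
§12.9 — Regulated Applicant: [Restricted Applicant (§12.10)? yes] AND [Provisional Graduate (§12.8)? yes] AND [Certified Professional (§12.7)? no] → not satisfied.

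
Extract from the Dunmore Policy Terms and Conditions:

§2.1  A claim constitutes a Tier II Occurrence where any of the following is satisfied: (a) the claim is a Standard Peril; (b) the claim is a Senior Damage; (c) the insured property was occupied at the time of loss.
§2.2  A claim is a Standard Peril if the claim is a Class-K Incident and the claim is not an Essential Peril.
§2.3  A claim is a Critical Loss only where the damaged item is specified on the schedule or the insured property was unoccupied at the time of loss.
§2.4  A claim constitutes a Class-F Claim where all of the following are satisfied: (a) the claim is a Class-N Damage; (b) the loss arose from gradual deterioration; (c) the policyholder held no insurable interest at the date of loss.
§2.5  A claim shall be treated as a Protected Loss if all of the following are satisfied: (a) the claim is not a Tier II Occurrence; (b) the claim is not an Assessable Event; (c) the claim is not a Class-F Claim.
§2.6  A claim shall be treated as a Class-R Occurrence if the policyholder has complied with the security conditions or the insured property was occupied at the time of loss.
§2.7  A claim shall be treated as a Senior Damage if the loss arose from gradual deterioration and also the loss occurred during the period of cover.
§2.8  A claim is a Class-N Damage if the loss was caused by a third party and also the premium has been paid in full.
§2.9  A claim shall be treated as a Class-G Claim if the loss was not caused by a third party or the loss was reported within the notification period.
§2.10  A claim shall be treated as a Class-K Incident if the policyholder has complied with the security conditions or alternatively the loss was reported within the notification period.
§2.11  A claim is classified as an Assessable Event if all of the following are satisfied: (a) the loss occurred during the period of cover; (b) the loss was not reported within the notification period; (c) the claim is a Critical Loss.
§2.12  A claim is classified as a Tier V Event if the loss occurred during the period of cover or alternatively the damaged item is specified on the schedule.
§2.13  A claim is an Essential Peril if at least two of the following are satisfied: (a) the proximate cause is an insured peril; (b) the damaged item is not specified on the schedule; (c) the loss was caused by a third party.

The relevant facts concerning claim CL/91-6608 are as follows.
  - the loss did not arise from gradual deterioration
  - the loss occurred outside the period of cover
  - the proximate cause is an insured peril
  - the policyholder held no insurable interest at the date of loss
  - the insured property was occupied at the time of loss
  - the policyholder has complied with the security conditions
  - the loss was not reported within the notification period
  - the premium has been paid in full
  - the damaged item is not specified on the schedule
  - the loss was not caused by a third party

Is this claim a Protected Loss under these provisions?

No

Under §2.10: the policyholder has complied with the security conditions? yes; or the loss was reported within the notification period? no. So the claim is a Class-K Incident.
Under §2.13: the proximate cause is an insured peril? yes; the damaged item is not specified on the schedule? yes; the loss was caused by a third party? no — 2 of 3 hold (need ≥2) → satisfied.
Under §2.2: Class-K Incident (§2.10)? yes; and not an Essential Peril (§2.13)? no. So the claim is not a Standard Peril.
Under §2.7: the loss arose from gradual deterioration? no; and the loss occurred during the period of cover? no. So the claim is not a Senior Damage.
Under §2.1: Standard Peril (§2.2)? no; or Senior Damage (§2.7)? no; or the insured property was occupied at the time of loss? yes. So the claim is a Tier II Occurrence.
Under §2.3: the damaged item is specified on the schedule? no; or the insured property was unoccupied at the time of loss? no. So the claim is not a Critical Loss.
Under §2.11: the loss occurred during the period of cover? no; and the loss was not reported within the notification period? yes; and Critical Loss (§2.3)? no. So the claim is not an Assessable Event.
Under §2.8: the loss was caused by a third party? no; and the premium has been paid in full? yes. So the claim is not a Class-N Damage.
Under §2.4: Class-N Damage (§2.8)? no; and the loss arose from gradual deterioration? no; and the policyholder held no insurable interest at the date of loss? yes. So the claim is not a Class-F Claim.
Under §2.5: not a Tier II Occurrence (§2.1)? no; and not an Assessable Event (§2.11)? yes; and not a Class-F Claim (§2.4)? yes. So the claim is not a Protected Loss.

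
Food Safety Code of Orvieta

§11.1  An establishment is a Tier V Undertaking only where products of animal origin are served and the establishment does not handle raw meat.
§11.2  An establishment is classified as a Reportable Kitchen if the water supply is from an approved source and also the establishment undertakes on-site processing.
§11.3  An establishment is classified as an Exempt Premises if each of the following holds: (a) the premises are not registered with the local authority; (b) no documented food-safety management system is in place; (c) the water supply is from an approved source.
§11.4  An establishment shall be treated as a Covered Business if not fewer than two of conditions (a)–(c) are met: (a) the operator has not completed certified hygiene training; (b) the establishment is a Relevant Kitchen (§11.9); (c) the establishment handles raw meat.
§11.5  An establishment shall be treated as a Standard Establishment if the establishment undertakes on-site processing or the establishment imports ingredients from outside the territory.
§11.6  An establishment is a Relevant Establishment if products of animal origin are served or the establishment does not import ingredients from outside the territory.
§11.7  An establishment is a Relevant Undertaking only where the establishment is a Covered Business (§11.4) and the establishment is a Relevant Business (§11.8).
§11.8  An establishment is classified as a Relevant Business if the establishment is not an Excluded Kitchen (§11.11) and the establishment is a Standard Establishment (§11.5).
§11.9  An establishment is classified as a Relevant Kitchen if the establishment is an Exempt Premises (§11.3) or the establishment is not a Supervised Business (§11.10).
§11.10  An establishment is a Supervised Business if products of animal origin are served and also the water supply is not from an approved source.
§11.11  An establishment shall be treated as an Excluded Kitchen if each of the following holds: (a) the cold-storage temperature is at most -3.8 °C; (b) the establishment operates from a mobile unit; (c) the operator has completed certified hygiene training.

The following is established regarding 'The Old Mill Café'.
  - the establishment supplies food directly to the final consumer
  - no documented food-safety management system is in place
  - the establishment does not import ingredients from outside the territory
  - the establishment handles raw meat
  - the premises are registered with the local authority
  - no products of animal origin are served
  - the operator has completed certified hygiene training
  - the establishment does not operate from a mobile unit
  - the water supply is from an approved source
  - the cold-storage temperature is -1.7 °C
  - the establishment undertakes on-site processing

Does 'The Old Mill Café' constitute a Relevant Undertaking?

Yes

§11.3 — Exempt Premises: [the premises are not registered with the local authority? no] AND [no documented food-safety management system is in place? yes] AND [the water supply is from an approved source? yes] → not satisfied.
§11.10 — Supervised Business: [products of animal origin are served? no] AND [the water supply is not from an approved source? no] → not satisfied.
§11.9 — Relevant Kitchen: [Exempt Premises (§11.3)? no] OR [not a Supervised Business (§11.10)? yes] → satisfied.
§11.4 — Covered Business: the operator has not completed certified hygiene training? no; Relevant Kitchen (§11.9)? yes; the establishment handles raw meat? yes — 2 of 3 hold (need ≥2) → satisfied.
§11.11 — Excluded Kitchen: [cold-storage temperature: -1.7 °C ≤ -3.8 °C? no] AND [the establishment operates from a mobile unit? no] AND [the operator has completed certified hygiene training? yes] → not satisfied.
§11.5 — Standard Establishment: [the establishment undertakes on-site processing? yes] OR [the establishment imports ingredients from outside the territory? no] → satisfied.
§11.8 — Relevant Business: [not an Excluded Kitchen (§11.11)? yes] AND [Standard Establishment (§11.5)? yes] → satisfied.
§11.7 — Relevant Undertaking: [Covered Business (§11.4)? yes] AND [Relevant Business (§11.8)? yes] → satisfied.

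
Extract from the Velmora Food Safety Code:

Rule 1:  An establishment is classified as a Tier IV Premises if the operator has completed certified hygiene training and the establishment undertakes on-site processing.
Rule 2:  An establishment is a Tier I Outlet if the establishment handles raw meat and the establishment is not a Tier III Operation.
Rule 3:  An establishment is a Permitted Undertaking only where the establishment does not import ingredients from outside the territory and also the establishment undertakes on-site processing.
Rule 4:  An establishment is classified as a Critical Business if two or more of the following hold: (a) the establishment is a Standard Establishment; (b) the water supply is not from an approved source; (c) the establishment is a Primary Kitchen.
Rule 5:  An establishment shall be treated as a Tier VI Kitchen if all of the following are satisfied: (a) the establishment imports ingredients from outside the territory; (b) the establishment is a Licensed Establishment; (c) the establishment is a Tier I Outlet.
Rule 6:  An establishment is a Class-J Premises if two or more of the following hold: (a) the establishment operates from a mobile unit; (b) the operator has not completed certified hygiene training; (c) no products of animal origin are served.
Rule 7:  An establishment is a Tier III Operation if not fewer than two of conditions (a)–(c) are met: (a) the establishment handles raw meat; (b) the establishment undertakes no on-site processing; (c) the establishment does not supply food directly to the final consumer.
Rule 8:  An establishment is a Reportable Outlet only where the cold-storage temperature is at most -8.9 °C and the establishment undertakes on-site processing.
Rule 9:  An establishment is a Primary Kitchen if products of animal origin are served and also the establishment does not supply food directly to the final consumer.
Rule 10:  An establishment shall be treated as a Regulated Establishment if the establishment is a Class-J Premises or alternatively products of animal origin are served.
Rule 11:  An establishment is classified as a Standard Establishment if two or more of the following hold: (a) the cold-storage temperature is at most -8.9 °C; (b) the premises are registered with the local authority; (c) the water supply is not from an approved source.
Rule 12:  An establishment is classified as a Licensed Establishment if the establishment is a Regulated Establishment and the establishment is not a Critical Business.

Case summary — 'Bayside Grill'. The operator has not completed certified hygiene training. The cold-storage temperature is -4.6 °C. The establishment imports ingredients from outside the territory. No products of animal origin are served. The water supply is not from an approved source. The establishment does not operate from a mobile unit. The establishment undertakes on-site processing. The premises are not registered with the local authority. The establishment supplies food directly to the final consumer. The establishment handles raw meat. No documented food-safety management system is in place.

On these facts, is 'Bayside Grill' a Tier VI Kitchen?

Yes

rule 6 — Class-J Premises: the establishment operates from a mobile unit? no; the operator has not completed certified hygiene training? yes; no products of animal origin are served? yes — 2 of 3 hold (need ≥2) → satisfied.
rule 10 — Regulated Establishment: [Class-J Premises (rule 6)? yes] OR [products of animal origin are served? no] → satisfied.
rule 11 — Standard Establishment: cold-storage temperature: -4.6 °C ≤ -8.9 °C? no; the premises are registered with the local authority? no; the water supply is not from an approved source? yes — 1 of 3 hold (need ≥2) → not satisfied.
rule 9 — Primary Kitchen: [products of animal origin are served? no] AND [the establishment does not supply food directly to the final consumer? no] → not satisfied.
rule 4 — Critical Business: Standard Establishment (rule 11)? no; the water supply is not from an approved source? yes; Primary Kitchen (rule 9)? no — 1 of 3 hold (need ≥2) → not satisfied.
rule 12 — Licensed Establishment: [Regulated Establishment (rule 10)? yes] AND [not a Critical Business (rule 4)? yes] → satisfied.
rule 7 — Tier III Operation: the establishment handles raw meat? yes; the establishment undertakes no on-site processing? no; the establishment does not supply food directly to the final consumer? no — 1 of 3 hold (need ≥2) → not satisfied.
rule 2 — Tier I Outlet: [the establishment handles raw meat? yes] AND [not a Tier III Operation (rule 7)? yes] → satisfied.
rule 5 — Tier VI Kitchen: [the establishment imports ingredients from outside the territory? yes] AND [Licensed Establishment (rule 12)? yes] AND [Tier I Outlet (rule 2)? yes] → satisfied.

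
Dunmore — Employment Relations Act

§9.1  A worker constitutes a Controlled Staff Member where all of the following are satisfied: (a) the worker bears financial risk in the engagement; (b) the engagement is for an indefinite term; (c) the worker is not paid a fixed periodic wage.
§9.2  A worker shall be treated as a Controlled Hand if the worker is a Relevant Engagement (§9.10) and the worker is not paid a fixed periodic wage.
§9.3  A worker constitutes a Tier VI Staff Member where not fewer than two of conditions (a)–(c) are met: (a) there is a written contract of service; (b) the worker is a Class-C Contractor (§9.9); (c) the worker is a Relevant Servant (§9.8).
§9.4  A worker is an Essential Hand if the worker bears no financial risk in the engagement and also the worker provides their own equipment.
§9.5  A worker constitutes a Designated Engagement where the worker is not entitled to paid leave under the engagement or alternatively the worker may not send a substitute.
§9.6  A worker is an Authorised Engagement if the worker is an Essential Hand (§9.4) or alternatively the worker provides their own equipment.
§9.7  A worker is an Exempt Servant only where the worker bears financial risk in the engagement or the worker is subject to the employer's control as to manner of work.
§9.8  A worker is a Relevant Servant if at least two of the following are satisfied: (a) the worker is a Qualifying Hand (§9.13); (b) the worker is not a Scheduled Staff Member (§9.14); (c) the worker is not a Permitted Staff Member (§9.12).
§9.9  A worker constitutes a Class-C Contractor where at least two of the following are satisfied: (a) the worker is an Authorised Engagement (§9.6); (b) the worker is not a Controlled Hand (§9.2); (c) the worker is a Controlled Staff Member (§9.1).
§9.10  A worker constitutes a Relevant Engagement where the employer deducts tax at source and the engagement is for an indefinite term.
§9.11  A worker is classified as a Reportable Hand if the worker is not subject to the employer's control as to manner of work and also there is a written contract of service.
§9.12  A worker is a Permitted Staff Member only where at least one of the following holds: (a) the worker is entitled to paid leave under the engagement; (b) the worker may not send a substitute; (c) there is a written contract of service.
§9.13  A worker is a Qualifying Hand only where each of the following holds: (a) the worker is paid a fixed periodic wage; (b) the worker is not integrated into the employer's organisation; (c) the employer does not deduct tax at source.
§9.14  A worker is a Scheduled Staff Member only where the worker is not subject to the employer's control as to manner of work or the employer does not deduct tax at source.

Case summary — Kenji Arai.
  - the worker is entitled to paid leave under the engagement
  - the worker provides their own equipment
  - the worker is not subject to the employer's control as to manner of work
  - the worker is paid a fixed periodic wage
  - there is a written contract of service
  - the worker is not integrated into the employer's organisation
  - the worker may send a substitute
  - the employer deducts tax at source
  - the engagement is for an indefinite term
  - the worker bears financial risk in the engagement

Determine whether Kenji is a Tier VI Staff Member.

Yes

§9.4 — Essential Hand: [the worker bears no financial risk in the engagement? no] AND [the worker provides their own equipment? yes] → not satisfied.
§9.6 — Authorised Engagement: [Essential Hand (§9.4)? no] OR [the worker provides their own equipment? yes] → satisfied.
§9.10 — Relevant Engagement: [the employer deducts tax at source? yes] AND [the engagement is for an indefinite term? yes] → satisfied.
§9.2 — Controlled Hand: [Relevant Engagement (§9.10)? yes] AND [the worker is not paid a fixed periodic wage? no] → not satisfied.
§9.1 — Controlled Staff Member: [the worker bears financial risk in the engagement? yes] AND [the engagement is for an indefinite term? yes] AND [the worker is not paid a fixed periodic wage? no] → not satisfied.
§9.9 — Class-C Contractor: Authorised Engagement (§9.6)? yes; not a Controlled Hand (§9.2)? yes; Controlled Staff Member (§9.1)? no — 2 of 3 hold (need ≥2) → satisfied.
§9.13 — Qualifying Hand: [the worker is paid a fixed periodic wage? yes] AND [the worker is not integrated into the employer's organisation? yes] AND [the employer does not deduct tax at source? no] → not satisfied.
§9.14 — Scheduled Staff Member: [the worker is not subject to the employer's control as to manner of work? yes] OR [the employer does not deduct tax at source? no] → satisfied.
§9.12 — Permitted Staff Member: [the worker is entitled to paid leave under the engagement? yes] OR [the worker may not send a substitute? no] OR [there is a written contract of service? yes] → satisfied.
§9.8 — Relevant Servant: Qualifying Hand (§9.13)? no; not a Scheduled Staff Member (§9.14)? no; not a Permitted Staff Member (§9.12)? no — 0 of 3 hold (need ≥2) → not satisfied.
§9.3 — Tier VI Staff Member: there is a written contract of service? yes; Class-C Contractor (§9.9)? yes; Relevant Servant (§9.8)? no — 2 of 3 hold (need ≥2) → satisfied.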